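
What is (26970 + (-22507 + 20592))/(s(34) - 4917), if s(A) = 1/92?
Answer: -2305060/452363 ≈ -5.0956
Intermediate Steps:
s(A) = 1/92
(26970 + (-22507 + 20592))/(s(34) - 4917) = (26970 + (-22507 + 20592))/(1/92 - 4917) = (26970 - 1915)/(-452363/92) = 25055*(-92/452363) = -2305060/452363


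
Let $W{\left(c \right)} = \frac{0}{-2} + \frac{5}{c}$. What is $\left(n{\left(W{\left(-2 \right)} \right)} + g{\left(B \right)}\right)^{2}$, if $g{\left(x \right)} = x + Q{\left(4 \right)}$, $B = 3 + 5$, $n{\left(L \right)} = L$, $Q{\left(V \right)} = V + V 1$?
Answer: $\frac{729}{4} \approx 182.25$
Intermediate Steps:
$Q{\left(V \right)} = 2 V$ ($Q{\left(V \right)} = V + V = 2 V$)
$W{\left(c \right)} = \frac{5}{c}$ ($W{\left(c \right)} = 0 \left(- \frac{1}{2}\right) + \frac{5}{c} = 0 + \frac{5}{c} = \frac{5}{c}$)
$B = 8$
$g{\left(x \right)} = 8 + x$ ($g{\left(x \right)} = x + 2 \cdot 4 = x + 8 = 8 + x$)
$\left(n{\left(W{\left(-2 \right)} \right)} + g{\left(B \right)}\right)^{2} = \left(\frac{5}{-2} + \left(8 + 8\right)\right)^{2} = \left(5 \left(- \frac{1}{2}\right) + 16\right)^{2} = \left(- \frac{5}{2} + 16\right)^{2} = \left(\frac{27}{2}\right)^{2} = \frac{729}{4}$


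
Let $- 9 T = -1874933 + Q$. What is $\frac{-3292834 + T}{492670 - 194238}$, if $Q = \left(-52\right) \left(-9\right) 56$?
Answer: $- \frac{27786781}{2685888} \approx -10.345$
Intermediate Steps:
$Q = 26208$ ($Q = 468 \cdot 56 = 26208$)
$T = \frac{1848725}{9}$ ($T = - \frac{-1874933 + 26208}{9} = \left(- \frac{1}{9}\right) \left(-1848725\right) = \frac{1848725}{9} \approx 2.0541 \cdot 10^{5}$)
$\frac{-3292834 + T}{492670 - 194238} = \frac{-3292834 + \frac{1848725}{9}}{492670 - 194238} = - \frac{27786781}{9 \left(492670 - 194238\right)} = - \frac{27786781}{9 \cdot 298432} = \left(- \frac{27786781}{9}\right) \frac{1}{298432} = - \frac{27786781}{2685888}$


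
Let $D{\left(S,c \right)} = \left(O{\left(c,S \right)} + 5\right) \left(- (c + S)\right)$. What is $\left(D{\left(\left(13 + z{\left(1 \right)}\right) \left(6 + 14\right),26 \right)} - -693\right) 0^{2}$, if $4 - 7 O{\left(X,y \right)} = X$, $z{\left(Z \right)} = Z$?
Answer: $0$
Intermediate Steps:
$O{\left(X,y \right)} = \frac{4}{7} - \frac{X}{7}$
$D{\left(S,c \right)} = \left(\frac{39}{7} - \frac{c}{7}\right) \left(- S - c\right)$ ($D{\left(S,c \right)} = \left(\left(\frac{4}{7} - \frac{c}{7}\right) + 5\right) \left(- (c + S)\right) = \left(\frac{39}{7} - \frac{c}{7}\right) \left(- (S + c)\right) = \left(\frac{39}{7} - \frac{c}{7}\right) \left(- S - c\right)$)
$\left(D{\left(\left(13 + z{\left(1 \right)}\right) \left(6 + 14\right),26 \right)} - -693\right) 0^{2} = \left(\left(- \frac{39 \left(13 + 1\right) \left(6 + 14\right)}{7} - \frac{1014}{7} + \frac{26^{2}}{7} + \frac{1}{7} \left(13 + 1\right) \left(6 + 14\right) 26\right) - -693\right) 0^{2} = \left(\left(- \frac{39 \cdot 14 \cdot 20}{7} - \frac{1014}{7} + \frac{1}{7} \cdot 676 + \frac{1}{7} \cdot 14 \cdot 20 \cdot 26\right) + 693\right) 0 = \left(\left(\left(- \frac{39}{7}\right) 280 - \frac{1014}{7} + \frac{676}{7} + \frac{1}{7} \cdot 280 \cdot 26\right) + 693\right) 0 = \left(\left(-1560 - \frac{1014}{7} + \frac{676}{7} + 1040\right) + 693\right) 0 = \left(- \frac{3978}{7} + 693\right) 0 = \frac{873}{7} \cdot 0 = 0$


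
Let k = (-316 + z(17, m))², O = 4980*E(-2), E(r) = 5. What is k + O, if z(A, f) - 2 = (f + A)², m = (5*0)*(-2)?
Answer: 25525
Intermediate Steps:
m = 0 (m = 0*(-2) = 0)
z(A, f) = 2 + (A + f)² (z(A, f) = 2 + (f + A)² = 2 + (A + f)²)
O = 24900 (O = 4980*5 = 24900)
k = 625 (k = (-316 + (2 + (17 + 0)²))² = (-316 + (2 + 17²))² = (-316 + (2 + 289))² = (-316 + 291)² = (-25)² = 625)
k + O = 625 + 24900 = 25525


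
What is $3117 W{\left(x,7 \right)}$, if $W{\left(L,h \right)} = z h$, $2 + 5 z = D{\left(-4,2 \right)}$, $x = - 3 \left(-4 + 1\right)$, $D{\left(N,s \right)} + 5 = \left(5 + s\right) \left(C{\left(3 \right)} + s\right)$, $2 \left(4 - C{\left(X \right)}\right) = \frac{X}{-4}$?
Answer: $\frac{6567519}{40} \approx 1.6419 \cdot 10^{5}$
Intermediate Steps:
$C{\left(X \right)} = 4 + \frac{X}{8}$ ($C{\left(X \right)} = 4 - \frac{X \frac{1}{-4}}{2} = 4 - \frac{X \left(- \frac{1}{4}\right)}{2} = 4 - \frac{\left(- \frac{1}{4}\right) X}{2} = 4 + \frac{X}{8}$)
$D{\left(N,s \right)} = -5 + \left(5 + s\right) \left(\frac{35}{8} + s\right)$ ($D{\left(N,s \right)} = -5 + \left(5 + s\right) \left(\left(4 + \frac{1}{8} \cdot 3\right) + s\right) = -5 + \left(5 + s\right) \left(\left(4 + \frac{3}{8}\right) + s\right) = -5 + \left(5 + s\right) \left(\frac{35}{8} + s\right)$)
$x = 9$ ($x = \left(-3\right) \left(-3\right) = 9$)
$z = \frac{301}{40}$ ($z = - \frac{2}{5} + \frac{\frac{135}{8} + 2^{2} + \frac{75}{8} \cdot 2}{5} = - \frac{2}{5} + \frac{\frac{135}{8} + 4 + \frac{75}{4}}{5} = - \frac{2}{5} + \frac{1}{5} \cdot \frac{317}{8} = - \frac{2}{5} + \frac{317}{40} = \frac{301}{40} \approx 7.525$)
$W{\left(L,h \right)} = \frac{301 h}{40}$
$3117 W{\left(x,7 \right)} = 3117 \cdot \frac{301}{40} \cdot 7 = 3117 \cdot \frac{2107}{40} = \frac{6567519}{40}$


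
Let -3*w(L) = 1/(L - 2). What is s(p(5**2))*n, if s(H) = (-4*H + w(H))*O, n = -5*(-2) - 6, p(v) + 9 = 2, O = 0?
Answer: 0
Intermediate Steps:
w(L) = -1/(3*(-2 + L)) (w(L) = -1/(3*(L - 2)) = -1/(3*(-2 + L)))
p(v) = -7 (p(v) = -9 + 2 = -7)
n = 4 (n = 10 - 6 = 4)
s(H) = 0 (s(H) = (-4*H - 1/(-6 + 3*H))*0 = (-1/(-6 + 3*H) - 4*H)*0 = 0)
s(p(5**2))*n = 0*4 = 0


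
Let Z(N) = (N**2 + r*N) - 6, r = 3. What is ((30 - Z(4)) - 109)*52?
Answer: -5252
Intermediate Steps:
Z(N) = -6 + N**2 + 3*N (Z(N) = (N**2 + 3*N) - 6 = -6 + N**2 + 3*N)
((30 - Z(4)) - 109)*52 = ((30 - (-6 + 4**2 + 3*4)) - 109)*52 = ((30 - (-6 + 16 + 12)) - 109)*52 = ((30 - 1*22) - 109)*52 = ((30 - 22) - 109)*52 = (8 - 109)*52 = -101*52 = -5252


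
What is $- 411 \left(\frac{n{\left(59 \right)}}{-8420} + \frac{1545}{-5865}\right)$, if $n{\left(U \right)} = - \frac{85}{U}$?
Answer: $\frac{4203305631}{38848196} \approx 108.2$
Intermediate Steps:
$- 411 \left(\frac{n{\left(59 \right)}}{-8420} + \frac{1545}{-5865}\right) = - 411 \left(\frac{\left(-85\right) \frac{1}{59}}{-8420} + \frac{1545}{-5865}\right) = - 411 \left(\left(-85\right) \frac{1}{59} \left(- \frac{1}{8420}\right) + 1545 \left(- \frac{1}{5865}\right)\right) = - 411 \left(\left(- \frac{85}{59}\right) \left(- \frac{1}{8420}\right) - \frac{103}{391}\right) = - 411 \left(\frac{17}{99356} - \frac{103}{391}\right) = \left(-411\right) \left(- \frac{10227021}{38848196}\right) = \frac{4203305631}{38848196}$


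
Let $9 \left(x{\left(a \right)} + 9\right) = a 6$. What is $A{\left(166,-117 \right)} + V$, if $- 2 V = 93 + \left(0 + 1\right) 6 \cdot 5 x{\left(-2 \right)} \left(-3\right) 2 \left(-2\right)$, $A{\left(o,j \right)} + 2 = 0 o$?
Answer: $\frac{3623}{2} \approx 1811.5$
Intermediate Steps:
$x{\left(a \right)} = -9 + \frac{2 a}{3}$ ($x{\left(a \right)} = -9 + \frac{a 6}{9} = -9 + \frac{6 a}{9} = -9 + \frac{2 a}{3}$)
$A{\left(o,j \right)} = -2$ ($A{\left(o,j \right)} = -2 + 0 o = -2 + 0 = -2$)
$V = \frac{3627}{2}$ ($V = - \frac{93 + \left(0 + 1\right) 6 \cdot 5 \left(-9 + \frac{2}{3} \left(-2\right)\right) \left(-3\right) 2 \left(-2\right)}{2} = - \frac{93 + 1 \cdot 6 \cdot 5 \left(-9 - \frac{4}{3}\right) \left(\left(-6\right) \left(-2\right)\right)}{2} = - \frac{93 + 6 \cdot 5 \left(- \frac{31}{3}\right) 12}{2} = - \frac{93 + 6 \left(\left(- \frac{155}{3}\right) 12\right)}{2} = - \frac{93 + 6 \left(-620\right)}{2} = - \frac{93 - 3720}{2} = \left(- \frac{1}{2}\right) \left(-3627\right) = \frac{3627}{2} \approx 1813.5$)
$A{\left(166,-117 \right)} + V = -2 + \frac{3627}{2} = \frac{3623}{2}$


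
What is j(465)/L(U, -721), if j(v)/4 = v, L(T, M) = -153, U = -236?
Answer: -620/51 ≈ -12.157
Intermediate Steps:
j(v) = 4*v
j(465)/L(U, -721) = (4*465)/(-153) = 1860*(-1/153) = -620/51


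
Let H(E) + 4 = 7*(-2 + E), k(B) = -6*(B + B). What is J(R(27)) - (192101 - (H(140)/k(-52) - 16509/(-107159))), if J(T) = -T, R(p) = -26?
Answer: -493977197101/2571816 ≈ -1.9207e+5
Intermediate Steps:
k(B) = -12*B
H(E) = -18 + 7*E (H(E) = -4 + 7*(-2 + E) = -4 + (-14 + 7*E) = -18 + 7*E)
J(R(27)) - (192101 - (H(140)/k(-52) - 16509/(-107159))) = -1*(-26) - (192101 - ((-18 + 7*140)/((-12*(-52))) - 16509/(-107159))) = 26 - (192101 - ((-18 + 980)/624 - 16509*(-1/107159))) = 26 - (192101 - (962*(1/624) + 16509/107159)) = 26 - (192101 - (37/24 + 16509/107159)) = 26 - (192101 - 1*4361099/2571816) = 26 - (192101 - 4361099/2571816) = 26 - 1*494044064317/2571816 = 26 - 494044064317/2571816 = -493977197101/2571816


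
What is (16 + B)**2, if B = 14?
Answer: 900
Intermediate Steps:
(16 + B)**2 = (16 + 14)**2 = 30**2 = 900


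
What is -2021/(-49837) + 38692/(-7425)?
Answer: -44495053/8605575 ≈ -5.1705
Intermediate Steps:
-2021/(-49837) + 38692/(-7425) = -2021*(-1/49837) + 38692*(-1/7425) = 47/1159 - 38692/7425 = -44495053/8605575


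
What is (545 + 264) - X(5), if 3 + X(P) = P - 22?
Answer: 829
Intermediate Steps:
X(P) = -25 + P (X(P) = -3 + (P - 22) = -3 + (-22 + P) = -25 + P)
(545 + 264) - X(5) = (545 + 264) - (-25 + 5) = 809 - 1*(-20) = 809 + 20 = 829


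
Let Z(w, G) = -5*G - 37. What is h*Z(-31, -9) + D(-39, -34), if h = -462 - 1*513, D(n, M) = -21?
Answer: -7821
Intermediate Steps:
Z(w, G) = -37 - 5*G
h = -975 (h = -462 - 513 = -975)
h*Z(-31, -9) + D(-39, -34) = -975*(-37 - 5*(-9)) - 21 = -975*(-37 + 45) - 21 = -975*8 - 21 = -7800 - 21 = -7821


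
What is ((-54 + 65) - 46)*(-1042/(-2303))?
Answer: -5210/329 ≈ -15.836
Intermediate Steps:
((-54 + 65) - 46)*(-1042/(-2303)) = (11 - 46)*(-1042*(-1/2303)) = -35*1042/2303 = -5210/329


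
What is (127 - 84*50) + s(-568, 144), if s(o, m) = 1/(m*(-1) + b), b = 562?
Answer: -1702513/418 ≈ -4073.0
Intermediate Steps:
s(o, m) = 1/(562 - m) (s(o, m) = 1/(m*(-1) + 562) = 1/(-m + 562) = 1/(562 - m))
(127 - 84*50) + s(-568, 144) = (127 - 84*50) - 1/(-562 + 144) = (127 - 4200) - 1/(-418) = -4073 - 1*(-1/418) = -4073 + 1/418 = -1702513/418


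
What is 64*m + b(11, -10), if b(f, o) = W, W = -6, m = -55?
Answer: -3526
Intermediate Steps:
b(f, o) = -6
64*m + b(11, -10) = 64*(-55) - 6 = -3520 - 6 = -3526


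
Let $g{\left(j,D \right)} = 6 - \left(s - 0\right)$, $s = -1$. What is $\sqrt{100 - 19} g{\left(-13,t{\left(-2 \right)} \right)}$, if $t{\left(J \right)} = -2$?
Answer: $63$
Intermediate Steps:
$g{\left(j,D \right)} = 7$ ($g{\left(j,D \right)} = 6 - \left(-1 - 0\right) = 6 - \left(-1 + 0\right) = 6 - -1 = 6 + 1 = 7$)
$\sqrt{100 - 19} g{\left(-13,t{\left(-2 \right)} \right)} = \sqrt{100 - 19} \cdot 7 = \sqrt{81} \cdot 7 = 9 \cdot 7 = 63$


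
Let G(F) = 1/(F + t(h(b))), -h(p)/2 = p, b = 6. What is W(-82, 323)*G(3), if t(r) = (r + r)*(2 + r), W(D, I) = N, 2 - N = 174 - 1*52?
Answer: -40/81 ≈ -0.49383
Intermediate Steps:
N = -120 (N = 2 - (174 - 1*52) = 2 - (174 - 52) = 2 - 1*122 = 2 - 122 = -120)
h(p) = -2*p
W(D, I) = -120
t(r) = 2*r*(2 + r) (t(r) = (2*r)*(2 + r) = 2*r*(2 + r))
G(F) = 1/(240 + F) (G(F) = 1/(F + 2*(-2*6)*(2 - 2*6)) = 1/(F + 2*(-12)*(2 - 12)) = 1/(F + 2*(-12)*(-10)) = 1/(F + 240) = 1/(240 + F))
W(-82, 323)*G(3) = -120/(240 + 3) = -120/243 = -120*1/243 = -40/81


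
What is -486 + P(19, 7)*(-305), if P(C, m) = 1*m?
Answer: -2621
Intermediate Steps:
P(C, m) = m
-486 + P(19, 7)*(-305) = -486 + 7*(-305) = -486 - 2135 = -2621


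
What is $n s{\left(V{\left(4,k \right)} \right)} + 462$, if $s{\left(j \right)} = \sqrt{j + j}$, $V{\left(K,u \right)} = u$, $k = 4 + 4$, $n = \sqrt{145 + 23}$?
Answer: $462 + 8 \sqrt{42} \approx 513.85$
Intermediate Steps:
$n = 2 \sqrt{42}$ ($n = \sqrt{168} = 2 \sqrt{42} \approx 12.961$)
$k = 8$
$s{\left(j \right)} = \sqrt{2} \sqrt{j}$ ($s{\left(j \right)} = \sqrt{2 j} = \sqrt{2} \sqrt{j}$)
$n s{\left(V{\left(4,k \right)} \right)} + 462 = 2 \sqrt{42} \sqrt{2} \sqrt{8} + 462 = 2 \sqrt{42} \sqrt{2} \cdot 2 \sqrt{2} + 462 = 2 \sqrt{42} \cdot 4 + 462 = 8 \sqrt{42} + 462 = 462 + 8 \sqrt{42}$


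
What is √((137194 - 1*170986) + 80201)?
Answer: √46409 ≈ 215.43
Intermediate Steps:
√((137194 - 1*170986) + 80201) = √((137194 - 170986) + 80201) = √(-33792 + 80201) = √46409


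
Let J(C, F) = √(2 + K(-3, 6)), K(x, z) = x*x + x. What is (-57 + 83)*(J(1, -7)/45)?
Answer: 52*√2/45 ≈ 1.6342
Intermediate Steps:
K(x, z) = x + x² (K(x, z) = x² + x = x + x²)
J(C, F) = 2*√2 (J(C, F) = √(2 - 3*(1 - 3)) = √(2 - 3*(-2)) = √(2 + 6) = √8 = 2*√2)
(-57 + 83)*(J(1, -7)/45) = (-57 + 83)*((2*√2)/45) = 26*((2*√2)*(1/45)) = 26*(2*√2/45) = 52*√2/45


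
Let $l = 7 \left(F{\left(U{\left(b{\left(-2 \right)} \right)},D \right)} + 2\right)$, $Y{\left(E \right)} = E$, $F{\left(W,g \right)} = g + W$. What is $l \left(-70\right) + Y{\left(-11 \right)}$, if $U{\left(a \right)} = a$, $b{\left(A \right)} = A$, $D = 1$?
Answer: $-501$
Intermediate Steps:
$F{\left(W,g \right)} = W + g$
$l = 7$ ($l = 7 \left(\left(-2 + 1\right) + 2\right) = 7 \left(-1 + 2\right) = 7 \cdot 1 = 7$)
$l \left(-70\right) + Y{\left(-11 \right)} = 7 \left(-70\right) - 11 = -490 - 11 = -501$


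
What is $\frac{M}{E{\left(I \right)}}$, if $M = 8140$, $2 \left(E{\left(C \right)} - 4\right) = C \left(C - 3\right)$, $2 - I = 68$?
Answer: $\frac{8140}{2281} \approx 3.5686$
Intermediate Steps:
$I = -66$ ($I = 2 - 68 = -66$)
$E{\left(C \right)} = 4 + \frac{C \left(-3 + C\right)}{2}$ ($E{\left(C \right)} = 4 + \frac{C \left(C - 3\right)}{2} = 4 + \frac{C \left(-3 + C\right)}{2}$)
$\frac{M}{E{\left(I \right)}} = \frac{8140}{4 + \frac{\left(-66\right)^{2}}{2} - -99} = \frac{8140}{4 + \frac{1}{2} \cdot 4356 + 99} = \frac{8140}{4 + 2178 + 99} = \frac{8140}{2281}$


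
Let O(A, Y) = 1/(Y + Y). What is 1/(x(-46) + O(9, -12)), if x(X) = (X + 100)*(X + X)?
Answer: -24/119233 ≈ -0.00020129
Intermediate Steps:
x(X) = 2*X*(100 + X) (x(X) = (100 + X)*(2*X) = 2*X*(100 + X))
O(A, Y) = 1/(2*Y)
1/(x(-46) + O(9, -12)) = 1/(2*(-46)*(100 - 46) + (½)/(-12)) = 1/(2*(-46)*54 + (½)*(-1/12)) = 1/(-4968 - 1/24) = 1/(-119233/24) = -24/119233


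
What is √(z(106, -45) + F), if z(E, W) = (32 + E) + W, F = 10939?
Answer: 2*√2758 ≈ 105.03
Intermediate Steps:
z(E, W) = 32 + E + W
√(z(106, -45) + F) = √((32 + 106 - 45) + 10939) = √(93 + 10939) = √11032 = 2*√2758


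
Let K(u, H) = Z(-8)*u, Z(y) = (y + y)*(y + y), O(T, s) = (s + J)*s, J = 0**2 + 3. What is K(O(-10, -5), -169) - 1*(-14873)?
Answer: 17433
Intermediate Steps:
J = 3 (J = 0 + 3 = 3)
O(T, s) = s*(3 + s) (O(T, s) = (s + 3)*s = (3 + s)*s = s*(3 + s))
Z(y) = 4*y**2 (Z(y) = (2*y)*(2*y) = 4*y**2)
K(u, H) = 256*u (K(u, H) = (4*(-8)**2)*u = (4*64)*u = 256*u)
K(O(-10, -5), -169) - 1*(-14873) = 256*(-5*(3 - 5)) - 1*(-14873) = 256*(-5*(-2)) + 14873 = 256*10 + 14873 = 2560 + 14873 = 17433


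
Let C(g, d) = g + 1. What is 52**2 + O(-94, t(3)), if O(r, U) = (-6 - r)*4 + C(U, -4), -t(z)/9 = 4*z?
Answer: 2949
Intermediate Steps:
t(z) = -36*z
C(g, d) = 1 + g
O(r, U) = -23 + U - 4*r (O(r, U) = (-6 - r)*4 + (1 + U) = (-24 - 4*r) + (1 + U) = -23 + U - 4*r)
52**2 + O(-94, t(3)) = 52**2 + (-23 - 36*3 - 4*(-94)) = 2704 + (-23 - 108 + 376) = 2704 + 245 = 2949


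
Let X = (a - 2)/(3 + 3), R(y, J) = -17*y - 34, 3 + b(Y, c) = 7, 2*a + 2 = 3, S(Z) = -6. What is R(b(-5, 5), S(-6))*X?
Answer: 51/2 ≈ 25.500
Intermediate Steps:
a = ½ (a = -1 + (½)*3 = -1 + 3/2 = ½ ≈ 0.50000)
b(Y, c) = 4 (b(Y, c) = -3 + 7 = 4)
R(y, J) = -34 - 17*y
X = -¼ (X = (½ - 2)/(3 + 3) = -3/2/6 = -3/2*⅙ = -¼ ≈ -0.25000)
R(b(-5, 5), S(-6))*X = (-34 - 17*4)*(-¼) = (-34 - 68)*(-¼) = -102*(-¼) = 51/2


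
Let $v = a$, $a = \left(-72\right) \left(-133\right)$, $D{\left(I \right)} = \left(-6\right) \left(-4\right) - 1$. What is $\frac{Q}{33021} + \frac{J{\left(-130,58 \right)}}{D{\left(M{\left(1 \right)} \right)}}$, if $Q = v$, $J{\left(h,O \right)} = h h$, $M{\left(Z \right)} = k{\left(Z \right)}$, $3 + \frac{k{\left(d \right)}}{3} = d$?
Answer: $\frac{62030572}{84387} \approx 735.07$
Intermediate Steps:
$k{\left(d \right)} = -9 + 3 d$
$M{\left(Z \right)} = -9 + 3 Z$
$J{\left(h,O \right)} = h^{2}$
$D{\left(I \right)} = 23$ ($D{\left(I \right)} = 24 - 1 = 23$)
$a = 9576$
$v = 9576$
$Q = 9576$
$\frac{Q}{33021} + \frac{J{\left(-130,58 \right)}}{D{\left(M{\left(1 \right)} \right)}} = \frac{9576}{33021} + \frac{\left(-130\right)^{2}}{23} = 9576 \cdot \frac{1}{33021} + 16900 \cdot \frac{1}{23} = \frac{1064}{3669} + \frac{16900}{23} = \frac{62030572}{84387}$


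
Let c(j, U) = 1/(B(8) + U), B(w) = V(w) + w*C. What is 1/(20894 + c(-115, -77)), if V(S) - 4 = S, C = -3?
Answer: 89/1859565 ≈ 4.7861e-5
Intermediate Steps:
V(S) = 4 + S
B(w) = 4 - 2*w (B(w) = (4 + w) + w*(-3) = (4 + w) - 3*w = 4 - 2*w)
c(j, U) = 1/(-12 + U) (c(j, U) = 1/((4 - 2*8) + U) = 1/((4 - 16) + U) = 1/(-12 + U))
1/(20894 + c(-115, -77)) = 1/(20894 + 1/(-12 - 77)) = 1/(20894 + 1/(-89)) = 1/(20894 - 1/89) = 1/(1859565/89) = 89/1859565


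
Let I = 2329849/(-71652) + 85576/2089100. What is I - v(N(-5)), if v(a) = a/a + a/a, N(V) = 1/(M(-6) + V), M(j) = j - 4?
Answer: -1290133060187/37422048300 ≈ -34.475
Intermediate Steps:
M(j) = -4 + j
N(V) = 1/(-10 + V) (N(V) = 1/((-4 - 6) + V) = 1/(-10 + V))
I = -1215288963587/37422048300 (I = 2329849*(-1/71652) + 85576*(1/2089100) = -2329849/71652 + 21394/522275 = -1215288963587/37422048300 ≈ -32.475)
v(a) = 2 (v(a) = 1 + 1 = 2)
I - v(N(-5)) = -1215288963587/37422048300 - 1*2 = -1215288963587/37422048300 - 2 = -1290133060187/37422048300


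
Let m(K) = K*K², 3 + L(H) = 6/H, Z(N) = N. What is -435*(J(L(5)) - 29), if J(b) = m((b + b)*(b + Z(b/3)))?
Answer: -837337677/3125 ≈ -2.6795e+5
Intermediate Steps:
L(H) = -3 + 6/H
m(K) = K³
J(b) = 512*b⁶/27 (J(b) = ((b + b)*(b + b/3))³ = ((2*b)*(b + b*(⅓)))³ = ((2*b)*(b + b/3))³ = ((2*b)*(4*b/3))³ = (8*b²/3)³ = 512*b⁶/27)
-435*(J(L(5)) - 29) = -435*(512*(-3 + 6/5)⁶/27 - 29) = -435*(512*(-9/5)⁶/27 - 29) = -435*((512/27)*(531441/15625) - 29) = -435*(10077696/15625 - 29) = -435*9624571/15625 = -837337677/3125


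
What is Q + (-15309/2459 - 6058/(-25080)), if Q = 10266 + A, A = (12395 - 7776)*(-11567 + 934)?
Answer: -1514150717024009/30835860 ≈ -4.9104e+7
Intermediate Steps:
A = -49113827 (A = 4619*(-10633) = -49113827)
Q = -49103561 (Q = 10266 - 49113827 = -49103561)
Q + (-15309/2459 - 6058/(-25080)) = -49103561 + (-15309/2459 - 6058/(-25080)) = -49103561 + (-15309*1/2459 - 6058*(-1/25080)) = -49103561 + (-15309/2459 + 3029/12540) = -49103561 - 184526549/30835860 = -1514150717024009/30835860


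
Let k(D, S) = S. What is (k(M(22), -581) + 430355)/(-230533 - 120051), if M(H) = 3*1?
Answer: -214887/175292 ≈ -1.2259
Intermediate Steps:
M(H) = 3
(k(M(22), -581) + 430355)/(-230533 - 120051) = (-581 + 430355)/(-230533 - 120051) = 429774/(-350584) = 429774*(-1/350584) = -214887/175292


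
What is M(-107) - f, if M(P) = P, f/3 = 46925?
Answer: -140882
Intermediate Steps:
f = 140775 (f = 3*46925 = 140775)
M(-107) - f = -107 - 1*140775 = -107 - 140775 = -140882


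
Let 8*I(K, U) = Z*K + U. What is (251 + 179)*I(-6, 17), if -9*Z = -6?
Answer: 2795/4 ≈ 698.75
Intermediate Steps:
Z = ⅔ (Z = -⅑*(-6) = ⅔ ≈ 0.66667)
I(K, U) = U/8 + K/12 (I(K, U) = (2*K/3 + U)/8 = (U + 2*K/3)/8 = U/8 + K/12)
(251 + 179)*I(-6, 17) = (251 + 179)*((⅛)*17 + (1/12)*(-6)) = 430*(17/8 - ½) = 430*(13/8) = 2795/4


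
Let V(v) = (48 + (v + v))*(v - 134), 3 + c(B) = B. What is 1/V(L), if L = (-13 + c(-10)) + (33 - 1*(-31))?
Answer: -1/11904 ≈ -8.4005e-5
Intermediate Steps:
c(B) = -3 + B
L = 38 (L = (-13 + (-3 - 10)) + (33 - 1*(-31)) = (-13 - 13) + (33 + 31) = -26 + 64 = 38)
V(v) = (-134 + v)*(48 + 2*v) (V(v) = (48 + 2*v)*(-134 + v) = (-134 + v)*(48 + 2*v))
1/V(L) = 1/(-6432 - 220*38 + 2*38²) = 1/(-6432 - 8360 + 2*1444) = 1/(-6432 - 8360 + 2888) = 1/(-11904) = -1/11904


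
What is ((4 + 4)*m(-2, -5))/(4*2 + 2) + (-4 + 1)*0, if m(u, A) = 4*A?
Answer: -16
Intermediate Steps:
((4 + 4)*m(-2, -5))/(4*2 + 2) + (-4 + 1)*0 = ((4 + 4)*(4*(-5)))/(4*2 + 2) + (-4 + 1)*0 = (8*(-20))/(8 + 2) - 3*0 = -160/10 + 0 = -160*⅒ + 0 = -16 + 0 = -16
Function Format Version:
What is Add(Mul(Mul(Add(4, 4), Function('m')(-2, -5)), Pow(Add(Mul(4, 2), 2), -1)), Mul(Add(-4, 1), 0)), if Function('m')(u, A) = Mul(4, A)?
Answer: -16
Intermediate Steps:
Add(Mul(Mul(Add(4, 4), Function('m')(-2, -5)), Pow(Add(Mul(4, 2), 2), -1)), Mul(Add(-4, 1), 0)) = Add(Mul(Mul(Add(4, 4), Mul(4, -5)), Pow(Add(Mul(4, 2), 2), -1)), Mul(Add(-4, 1), 0)) = Add(Mul(Mul(8, -20), Pow(Add(8, 2), -1)), Mul(-3, 0)) = Add(Mul(-160, Pow(10, -1)), 0) = Add(Mul(-160, Rational(1, 10)), 0) = Add(-16, 0) = -16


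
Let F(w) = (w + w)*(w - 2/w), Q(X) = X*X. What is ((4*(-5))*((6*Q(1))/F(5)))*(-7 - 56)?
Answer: 3780/23 ≈ 164.35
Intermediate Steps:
Q(X) = X**2
F(w) = 2*w*(w - 2/w) (F(w) = (2*w)*(w - 2/w) = 2*w*(w - 2/w))
((4*(-5))*((6*Q(1))/F(5)))*(-7 - 56) = ((4*(-5))*((6*1**2)/(-4 + 2*5**2)))*(-7 - 56) = -20*6*1/(-4 + 2*25)*(-63) = -120/(-4 + 50)*(-63) = -120/46*(-63) = -20*3/23*(-63) = -60/23*(-63) = 3780/23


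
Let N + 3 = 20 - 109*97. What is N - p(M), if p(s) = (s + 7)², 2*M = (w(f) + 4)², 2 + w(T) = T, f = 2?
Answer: -10781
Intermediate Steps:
w(T) = -2 + T
M = 8 (M = ((-2 + 2) + 4)²/2 = (0 + 4)²/2 = (½)*4² = (½)*16 = 8)
N = -10556 (N = -3 + (20 - 109*97) = -3 + (20 - 10573) = -3 - 10553 = -10556)
p(s) = (7 + s)²
N - p(M) = -10556 - (7 + 8)² = -10556 - 1*15² = -10556 - 1*225 = -10556 - 225 = -10781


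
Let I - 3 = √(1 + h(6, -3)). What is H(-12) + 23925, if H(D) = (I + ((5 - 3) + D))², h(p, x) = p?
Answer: 23981 - 14*√7 ≈ 23944.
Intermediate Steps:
I = 3 + √7 (I = 3 + √(1 + 6) = 3 + √7 ≈ 5.6458)
H(D) = (5 + D + √7)² (H(D) = ((3 + √7) + ((5 - 3) + D))² = ((3 + √7) + (2 + D))² = (5 + D + √7)²)
H(-12) + 23925 = (5 - 12 + √7)² + 23925 = (-7 + √7)² + 23925 = 23925 + (-7 + √7)²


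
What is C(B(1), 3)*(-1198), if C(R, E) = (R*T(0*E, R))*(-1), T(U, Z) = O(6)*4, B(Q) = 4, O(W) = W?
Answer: 115008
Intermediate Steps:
T(U, Z) = 24 (T(U, Z) = 6*4 = 24)
C(R, E) = -24*R (C(R, E) = (R*24)*(-1) = (24*R)*(-1) = -24*R)
C(B(1), 3)*(-1198) = -24*4*(-1198) = -96*(-1198) = 115008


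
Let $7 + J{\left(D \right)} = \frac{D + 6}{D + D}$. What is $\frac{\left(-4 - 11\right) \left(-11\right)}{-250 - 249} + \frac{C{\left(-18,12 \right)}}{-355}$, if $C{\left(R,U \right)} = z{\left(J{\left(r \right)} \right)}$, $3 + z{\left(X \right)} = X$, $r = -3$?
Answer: $- \frac{106671}{354290} \approx -0.30108$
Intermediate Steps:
$J{\left(D \right)} = -7 + \frac{6 + D}{2 D}$ ($J{\left(D \right)} = -7 + \frac{D + 6}{D + D} = -7 + \frac{6 + D}{2 D}$)
$z{\left(X \right)} = -3 + X$
$C{\left(R,U \right)} = - \frac{21}{2}$ ($C{\left(R,U \right)} = -3 - \left(\frac{13}{2} - \frac{3}{-3}\right) = -3 + \left(- \frac{13}{2} + 3 \left(- \frac{1}{3}\right)\right) = -3 - \frac{15}{2} = - \frac{21}{2}$)
$\frac{\left(-4 - 11\right) \left(-11\right)}{-250 - 249} + \frac{C{\left(-18,12 \right)}}{-355} = \frac{\left(-4 - 11\right) \left(-11\right)}{-250 - 249} - \frac{21}{2 \left(-355\right)} = \frac{\left(-15\right) \left(-11\right)}{-250 - 249} - - \frac{21}{710} = \frac{165}{-499} + \frac{21}{710} = 165 \left(- \frac{1}{499}\right) + \frac{21}{710} = - \frac{165}{499} + \frac{21}{710} = - \frac{106671}{354290}$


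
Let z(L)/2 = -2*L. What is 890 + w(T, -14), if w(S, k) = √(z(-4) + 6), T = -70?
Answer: 890 + √22 ≈ 894.69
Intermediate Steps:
z(L) = -4*L (z(L) = 2*(-2*L) = -4*L)
w(S, k) = √22 (w(S, k) = √(-4*(-4) + 6) = √(16 + 6) = √22)
890 + w(T, -14) = 890 + √22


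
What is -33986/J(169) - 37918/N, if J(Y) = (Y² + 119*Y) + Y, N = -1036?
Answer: 908371771/25299638 ≈ 35.905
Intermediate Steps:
J(Y) = Y² + 120*Y
-33986/J(169) - 37918/N = -33986*1/(169*(120 + 169)) - 37918/(-1036) = -33986/(169*289) - 37918*(-1/1036) = -33986/48841 + 18959/518 = 908371771/25299638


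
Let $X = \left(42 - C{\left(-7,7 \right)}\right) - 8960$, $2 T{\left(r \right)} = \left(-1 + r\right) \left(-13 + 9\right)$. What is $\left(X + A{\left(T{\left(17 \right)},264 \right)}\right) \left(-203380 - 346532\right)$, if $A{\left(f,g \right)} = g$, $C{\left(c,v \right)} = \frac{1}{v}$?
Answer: $\frac{33313119048}{7} \approx 4.759 \cdot 10^{9}$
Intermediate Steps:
$T{\left(r \right)} = 2 - 2 r$ ($T{\left(r \right)} = \frac{\left(-1 + r\right) \left(-13 + 9\right)}{2} = \frac{\left(-1 + r\right) \left(-4\right)}{2} = \frac{4 - 4 r}{2} = 2 - 2 r$)
$X = - \frac{62427}{7}$ ($X = \left(42 - \frac{1}{7}\right) - 8960 = \frac{293}{7} - 8960 = - \frac{62427}{7} \approx -8918.1$)
$\left(X + A{\left(T{\left(17 \right)},264 \right)}\right) \left(-203380 - 346532\right) = \left(- \frac{62427}{7} + 264\right) \left(-203380 - 346532\right) = \left(- \frac{60579}{7}\right) \left(-549912\right) = \frac{33313119048}{7}$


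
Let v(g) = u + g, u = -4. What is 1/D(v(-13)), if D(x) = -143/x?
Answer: 17/143 ≈ 0.11888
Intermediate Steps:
v(g) = -4 + g
1/D(v(-13)) = 1/(-143/(-4 - 13)) = 1/(-143/(-17)) = 1/(-143*(-1/17)) = 1/(143/17) = 17/143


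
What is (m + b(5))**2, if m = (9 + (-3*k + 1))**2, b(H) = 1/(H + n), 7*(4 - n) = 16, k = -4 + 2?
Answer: 144937521/2209 ≈ 65612.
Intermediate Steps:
k = -2
n = 12/7 (n = 4 - 1/7*16 = 4 - 16/7 = 12/7 ≈ 1.7143)
b(H) = 1/(12/7 + H) (b(H) = 1/(H + 12/7) = 1/(12/7 + H))
m = 256 (m = (9 + (-3*(-2) + 1))**2 = (9 + (6 + 1))**2 = (9 + 7)**2 = 16**2 = 256)
(m + b(5))**2 = (256 + 7/(12 + 7*5))**2 = (256 + 7/(12 + 35))**2 = (256 + 7/47)**2 = (12039/47)**2 = 144937521/2209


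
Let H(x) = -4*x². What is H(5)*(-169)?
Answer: 16900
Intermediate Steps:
H(5)*(-169) = -4*5²*(-169) = -4*25*(-169) = -100*(-169) = 16900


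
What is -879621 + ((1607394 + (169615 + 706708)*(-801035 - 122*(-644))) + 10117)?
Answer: -633113710951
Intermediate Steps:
-879621 + ((1607394 + (169615 + 706708)*(-801035 - 122*(-644))) + 10117) = -879621 + ((1607394 + 876323*(-801035 + 78568)) + 10117) = -879621 + ((1607394 + 876323*(-722467)) + 10117) = -879621 + ((1607394 - 633114448841) + 10117) = -879621 + (-633112841447 + 10117) = -879621 - 633112831330 = -633113710951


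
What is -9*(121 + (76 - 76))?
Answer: -1089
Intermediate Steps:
-9*(121 + (76 - 76)) = -9*(121 + 0) = -9*121 = -1089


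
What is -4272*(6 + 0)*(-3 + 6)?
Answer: -76896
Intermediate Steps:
-4272*(6 + 0)*(-3 + 6) = -25632*3 = -4272*18 = -76896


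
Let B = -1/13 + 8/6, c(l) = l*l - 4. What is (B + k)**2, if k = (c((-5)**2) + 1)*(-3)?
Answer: 5288925625/1521 ≈ 3.4773e+6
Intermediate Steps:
c(l) = -4 + l**2 (c(l) = l**2 - 4 = -4 + l**2)
B = 49/39 (B = -1*1/13 + 8*(1/6) = -1/13 + 4/3 = 49/39 ≈ 1.2564)
k = -1866 (k = ((-4 + ((-5)**2)**2) + 1)*(-3) = ((-4 + 25**2) + 1)*(-3) = ((-4 + 625) + 1)*(-3) = (621 + 1)*(-3) = 622*(-3) = -1866)
(B + k)**2 = (49/39 - 1866)**2 = (-72725/39)**2 = 5288925625/1521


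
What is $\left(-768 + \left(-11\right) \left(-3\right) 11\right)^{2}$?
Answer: $164025$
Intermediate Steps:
$\left(-768 + \left(-11\right) \left(-3\right) 11\right)^{2} = \left(-768 + 33 \cdot 11\right)^{2} = \left(-768 + 363\right)^{2} = \left(-405\right)^{2} = 164025$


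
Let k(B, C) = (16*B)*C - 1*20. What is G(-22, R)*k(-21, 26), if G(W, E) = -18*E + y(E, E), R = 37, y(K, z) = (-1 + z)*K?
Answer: -5831496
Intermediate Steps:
y(K, z) = K*(-1 + z)
k(B, C) = -20 + 16*B*C (k(B, C) = 16*B*C - 20 = -20 + 16*B*C)
G(W, E) = -18*E + E*(-1 + E)
G(-22, R)*k(-21, 26) = (37*(-19 + 37))*(-20 + 16*(-21)*26) = (37*18)*(-20 - 8736) = 666*(-8756) = -5831496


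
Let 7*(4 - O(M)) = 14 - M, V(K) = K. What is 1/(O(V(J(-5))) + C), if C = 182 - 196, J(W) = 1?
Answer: -7/83 ≈ -0.084337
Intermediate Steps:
C = -14
O(M) = 2 + M/7 (O(M) = 4 - (14 - M)/7 = 4 + (-2 + M/7) = 2 + M/7)
1/(O(V(J(-5))) + C) = 1/((2 + (⅐)*1) - 14) = 1/((2 + ⅐) - 14) = 1/(15/7 - 14) = 1/(-83/7) = -7/83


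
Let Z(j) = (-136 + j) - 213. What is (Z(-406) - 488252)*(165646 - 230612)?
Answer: 31768828762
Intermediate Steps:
Z(j) = -349 + j
(Z(-406) - 488252)*(165646 - 230612) = ((-349 - 406) - 488252)*(165646 - 230612) = (-755 - 488252)*(-64966) = -489007*(-64966) = 31768828762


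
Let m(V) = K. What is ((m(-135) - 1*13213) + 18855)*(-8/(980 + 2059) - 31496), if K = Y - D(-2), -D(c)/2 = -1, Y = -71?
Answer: -533044364288/3039 ≈ -1.7540e+8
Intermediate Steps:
D(c) = 2 (D(c) = -2*(-1) = 2)
K = -73 (K = -71 - 1*2 = -71 - 2 = -73)
m(V) = -73
((m(-135) - 1*13213) + 18855)*(-8/(980 + 2059) - 31496) = ((-73 - 1*13213) + 18855)*(-8/(980 + 2059) - 31496) = ((-73 - 13213) + 18855)*(-8/3039 - 31496) = (-13286 + 18855)*(-8*1/3039 - 31496) = 5569*(-8/3039 - 31496) = 5569*(-95716352/3039) = -533044364288/3039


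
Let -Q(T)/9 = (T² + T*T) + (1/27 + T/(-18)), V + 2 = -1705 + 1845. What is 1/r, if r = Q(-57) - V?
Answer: -6/351893 ≈ -1.7051e-5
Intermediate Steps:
V = 138 (V = -2 + (-1705 + 1845) = -2 + 140 = 138)
Q(T) = -⅓ + T/2 - 18*T² (Q(T) = -9*((T² + T*T) + (1/27 + T/(-18))) = -9*((T² + T²) + (1*(1/27) + T*(-1/18))) = -9*(2*T² + (1/27 - T/18)) = -9*(1/27 + 2*T² - T/18) = -⅓ + T/2 - 18*T²)
r = -351893/6 (r = (-⅓ + (½)*(-57) - 18*(-57)²) - 1*138 = (-⅓ - 57/2 - 18*3249) - 138 = (-⅓ - 57/2 - 58482) - 138 = -351065/6 - 138 = -351893/6 ≈ -58649.)
1/r = 1/(-351893/6) = -6/351893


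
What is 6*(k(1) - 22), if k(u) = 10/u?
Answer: -72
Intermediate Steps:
6*(k(1) - 22) = 6*(10/1 - 22) = 6*(10*1 - 22) = 6*(10 - 22) = 6*(-12) = -72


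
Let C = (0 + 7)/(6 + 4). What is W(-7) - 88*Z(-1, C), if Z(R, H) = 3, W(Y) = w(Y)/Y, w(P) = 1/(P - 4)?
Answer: -20327/77 ≈ -263.99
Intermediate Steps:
w(P) = 1/(-4 + P)
C = 7/10 ≈ 0.70000
W(Y) = 1/(Y*(-4 + Y)) (W(Y) = 1/((-4 + Y)*Y) = 1/(Y*(-4 + Y)))
W(-7) - 88*Z(-1, C) = 1/((-7)*(-4 - 7)) - 88*3 = -1/7/(-11) - 264 = -1/7*(-1/11) - 264 = 1/77 - 264 = -20327/77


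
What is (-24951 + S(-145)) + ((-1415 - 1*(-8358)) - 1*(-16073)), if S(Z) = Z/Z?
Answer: -1934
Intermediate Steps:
S(Z) = 1
(-24951 + S(-145)) + ((-1415 - 1*(-8358)) - 1*(-16073)) = (-24951 + 1) + ((-1415 - 1*(-8358)) - 1*(-16073)) = -24950 + ((-1415 + 8358) + 16073) = -24950 + (6943 + 16073) = -24950 + 23016 = -1934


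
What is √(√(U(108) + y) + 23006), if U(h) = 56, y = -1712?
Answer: √(23006 + 6*I*√46) ≈ 151.68 + 0.134*I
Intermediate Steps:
√(√(U(108) + y) + 23006) = √(√(56 - 1712) + 23006) = √(√(-1656) + 23006) = √(6*I*√46 + 23006) = √(23006 + 6*I*√46)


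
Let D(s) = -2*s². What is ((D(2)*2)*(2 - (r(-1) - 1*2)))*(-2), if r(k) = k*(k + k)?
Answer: 64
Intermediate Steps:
r(k) = 2*k² (r(k) = k*(2*k) = 2*k²)
((D(2)*2)*(2 - (r(-1) - 1*2)))*(-2) = ((-2*2²*2)*(2 - (2*(-1)² - 1*2)))*(-2) = ((-2*4*2)*(2 - (2*1 - 2)))*(-2) = ((-8*2)*(2 - (2 - 2)))*(-2) = -16*(2 - 1*0)*(-2) = -16*(2 + 0)*(-2) = -16*2*(-2) = -32*(-2) = 64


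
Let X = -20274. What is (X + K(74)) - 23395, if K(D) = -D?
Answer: -43743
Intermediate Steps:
(X + K(74)) - 23395 = (-20274 - 1*74) - 23395 = (-20274 - 74) - 23395 = -20348 - 23395 = -43743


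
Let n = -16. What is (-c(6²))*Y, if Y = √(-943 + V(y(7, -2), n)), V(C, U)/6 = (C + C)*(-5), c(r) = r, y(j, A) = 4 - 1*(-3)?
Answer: -36*I*√1363 ≈ -1329.1*I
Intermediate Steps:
y(j, A) = 7 (y(j, A) = 4 + 3 = 7)
V(C, U) = -60*C (V(C, U) = 6*((C + C)*(-5)) = 6*((2*C)*(-5)) = 6*(-10*C) = -60*C)
Y = I*√1363 (Y = √(-943 - 60*7) = √(-943 - 420) = √(-1363) = I*√1363 ≈ 36.919*I)
(-c(6²))*Y = (-1*6²)*(I*√1363) = (-1*36)*(I*√1363) = -36*I*√1363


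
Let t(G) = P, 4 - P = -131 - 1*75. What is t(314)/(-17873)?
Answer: -210/17873 ≈ -0.011750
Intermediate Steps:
P = 210 (P = 4 - (-131 - 1*75) = 4 - (-131 - 75) = 4 - 1*(-206) = 4 + 206 = 210)
t(G) = 210
t(314)/(-17873) = 210/(-17873) = 210*(-1/17873) = -210/17873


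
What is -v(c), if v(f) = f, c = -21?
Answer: 21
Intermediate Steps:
-v(c) = -1*(-21) = 21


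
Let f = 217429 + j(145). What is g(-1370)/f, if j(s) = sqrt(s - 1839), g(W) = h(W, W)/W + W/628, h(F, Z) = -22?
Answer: -33757374253/3389486568827050 + 1707827*I*sqrt(14)/3389486568827050 ≈ -9.9594e-6 + 1.8853e-9*I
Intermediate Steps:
g(W) = -22/W + W/628
j(s) = sqrt(-1839 + s)
f = 217429 + 11*I*sqrt(14) (f = 217429 + sqrt(-1839 + 145) = 217429 + sqrt(-1694) = 217429 + 11*I*sqrt(14) ≈ 2.1743e+5 + 41.158*I)
g(-1370)/f = (-22/(-1370) + (1/628)*(-1370))/(217429 + 11*I*sqrt(14)) = (-22*(-1/1370) - 685/314)/(217429 + 11*I*sqrt(14)) = (11/685 - 685/314)/(217429 + 11*I*sqrt(14)) = -465771/(215090*(217429 + 11*I*sqrt(14)))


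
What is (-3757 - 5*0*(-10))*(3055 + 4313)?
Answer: -27681576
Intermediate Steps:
(-3757 - 5*0*(-10))*(3055 + 4313) = (-3757 + 0*(-10))*7368 = (-3757 + 0)*7368 = -3757*7368 = -27681576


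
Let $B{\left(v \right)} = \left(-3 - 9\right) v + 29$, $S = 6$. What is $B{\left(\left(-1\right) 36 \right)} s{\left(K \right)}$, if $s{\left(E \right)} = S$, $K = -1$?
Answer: $2766$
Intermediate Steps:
$B{\left(v \right)} = 29 - 12 v$ ($B{\left(v \right)} = \left(-3 - 9\right) v + 29 = - 12 v + 29 = 29 - 12 v$)
$s{\left(E \right)} = 6$
$B{\left(\left(-1\right) 36 \right)} s{\left(K \right)} = \left(29 - 12 \left(\left(-1\right) 36\right)\right) 6 = \left(29 - -432\right) 6 = \left(29 + 432\right) 6 = 461 \cdot 6 = 2766$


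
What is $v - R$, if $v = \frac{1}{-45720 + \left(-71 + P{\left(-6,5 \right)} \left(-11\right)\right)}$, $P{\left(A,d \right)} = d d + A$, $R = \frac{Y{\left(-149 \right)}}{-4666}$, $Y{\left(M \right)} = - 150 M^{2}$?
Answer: $- \frac{76593452333}{107318000} \approx -713.71$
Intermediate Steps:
$R = \frac{1665075}{2333}$ ($R = \frac{\left(-150\right) \left(-149\right)^{2}}{-4666} = \left(-150\right) 22201 \left(- \frac{1}{4666}\right) = \left(-3330150\right) \left(- \frac{1}{4666}\right) = \frac{1665075}{2333} \approx 713.71$)
$P{\left(A,d \right)} = A + d^{2}$ ($P{\left(A,d \right)} = d^{2} + A = A + d^{2}$)
$v = - \frac{1}{46000}$ ($v = \frac{1}{-45720 + \left(-71 + \left(-6 + 5^{2}\right) \left(-11\right)\right)} = \frac{1}{-45720 + \left(-71 + \left(-6 + 25\right) \left(-11\right)\right)} = \frac{1}{-45720 + \left(-71 + 19 \left(-11\right)\right)} = \frac{1}{-45720 - 280} = \frac{1}{-46000} = - \frac{1}{46000} \approx -2.1739 \cdot 10^{-5}$)
$v - R = - \frac{1}{46000} - \frac{1665075}{2333} = - \frac{76593452333}{107318000}$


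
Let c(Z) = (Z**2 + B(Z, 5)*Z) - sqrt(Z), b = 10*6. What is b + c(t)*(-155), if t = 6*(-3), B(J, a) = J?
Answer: -100380 + 465*I*sqrt(2) ≈ -1.0038e+5 + 657.61*I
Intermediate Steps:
b = 60
t = -18
c(Z) = -sqrt(Z) + 2*Z**2 (c(Z) = (Z**2 + Z*Z) - sqrt(Z) = (Z**2 + Z**2) - sqrt(Z) = 2*Z**2 - sqrt(Z) = -sqrt(Z) + 2*Z**2)
b + c(t)*(-155) = 60 + (-sqrt(-18) + 2*(-18)**2)*(-155) = 60 + (-3*I*sqrt(2) + 2*324)*(-155) = 60 + (-3*I*sqrt(2) + 648)*(-155) = 60 + (648 - 3*I*sqrt(2))*(-155) = 60 + (-100440 + 465*I*sqrt(2)) = -100380 + 465*I*sqrt(2)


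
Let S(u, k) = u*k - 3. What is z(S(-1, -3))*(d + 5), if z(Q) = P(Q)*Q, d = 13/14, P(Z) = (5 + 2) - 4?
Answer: 0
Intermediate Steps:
P(Z) = 3 (P(Z) = 7 - 4 = 3)
d = 13/14 (d = 13*(1/14) = 13/14 ≈ 0.92857)
S(u, k) = -3 + k*u (S(u, k) = k*u - 3 = -3 + k*u)
z(Q) = 3*Q
z(S(-1, -3))*(d + 5) = (3*(-3 - 3*(-1)))*(13/14 + 5) = (3*(-3 + 3))*(83/14) = (3*0)*(83/14) = 0*(83/14) = 0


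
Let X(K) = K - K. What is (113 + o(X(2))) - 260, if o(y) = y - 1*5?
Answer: -152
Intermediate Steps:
X(K) = 0
o(y) = -5 + y (o(y) = y - 5 = -5 + y)
(113 + o(X(2))) - 260 = (113 + (-5 + 0)) - 260 = (113 - 5) - 260 = 108 - 260 = -152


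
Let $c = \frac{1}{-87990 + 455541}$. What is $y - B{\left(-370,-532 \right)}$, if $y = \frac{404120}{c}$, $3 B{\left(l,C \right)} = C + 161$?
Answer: $\frac{445604130731}{3} \approx 1.4853 \cdot 10^{11}$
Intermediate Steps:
$c = \frac{1}{367551} \approx 2.7207 \cdot 10^{-6}$
$B{\left(l,C \right)} = \frac{161}{3} + \frac{C}{3}$ ($B{\left(l,C \right)} = \frac{C + 161}{3} = \frac{161 + C}{3} = \frac{161}{3} + \frac{C}{3}$)
$y = 148534710120$ ($y = 404120 \frac{1}{\frac{1}{367551}} = 404120 \cdot 367551 = 148534710120$)
$y - B{\left(-370,-532 \right)} = 148534710120 - \left(\frac{161}{3} + \frac{1}{3} \left(-532\right)\right) = 148534710120 - \left(\frac{161}{3} - \frac{532}{3}\right) = 148534710120 - - \frac{371}{3} = 148534710120 + \frac{371}{3} = \frac{445604130731}{3}$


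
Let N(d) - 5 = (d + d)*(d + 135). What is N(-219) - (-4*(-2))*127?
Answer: 35781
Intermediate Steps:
N(d) = 5 + 2*d*(135 + d) (N(d) = 5 + (d + d)*(d + 135) = 5 + (2*d)*(135 + d) = 5 + 2*d*(135 + d))
N(-219) - (-4*(-2))*127 = (5 + 2*(-219)² + 270*(-219)) - (-4*(-2))*127 = (5 + 2*47961 - 59130) - 8*127 = (5 + 95922 - 59130) - 1*1016 = 36797 - 1016 = 35781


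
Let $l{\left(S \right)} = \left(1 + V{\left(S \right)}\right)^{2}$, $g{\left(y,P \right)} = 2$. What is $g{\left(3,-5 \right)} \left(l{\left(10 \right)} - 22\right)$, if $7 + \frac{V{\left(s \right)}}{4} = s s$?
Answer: $278214$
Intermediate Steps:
$V{\left(s \right)} = -28 + 4 s^{2}$ ($V{\left(s \right)} = -28 + 4 s s = -28 + 4 s^{2}$)
$l{\left(S \right)} = \left(-27 + 4 S^{2}\right)^{2}$ ($l{\left(S \right)} = \left(1 + \left(-28 + 4 S^{2}\right)\right)^{2} = \left(-27 + 4 S^{2}\right)^{2}$)
$g{\left(3,-5 \right)} \left(l{\left(10 \right)} - 22\right) = 2 \left(\left(-27 + 4 \cdot 10^{2}\right)^{2} - 22\right) = 2 \left(\left(-27 + 4 \cdot 100\right)^{2} - 22\right) = 2 \left(\left(-27 + 400\right)^{2} - 22\right) = 2 \left(373^{2} - 22\right) = 2 \left(139129 - 22\right) = 2 \cdot 139107 = 278214$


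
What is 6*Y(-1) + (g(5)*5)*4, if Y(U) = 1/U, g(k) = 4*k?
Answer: 394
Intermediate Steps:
6*Y(-1) + (g(5)*5)*4 = 6/(-1) + ((4*5)*5)*4 = 6*(-1) + (20*5)*4 = -6 + 100*4 = -6 + 400 = 394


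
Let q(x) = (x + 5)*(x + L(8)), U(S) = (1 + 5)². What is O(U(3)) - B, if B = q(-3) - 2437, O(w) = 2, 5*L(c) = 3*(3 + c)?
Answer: 12159/5 ≈ 2431.8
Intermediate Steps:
U(S) = 36 (U(S) = 6² = 36)
L(c) = 9/5 + 3*c/5 (L(c) = (3*(3 + c))/5 = (9 + 3*c)/5 = 9/5 + 3*c/5)
q(x) = (5 + x)*(33/5 + x) (q(x) = (x + 5)*(x + (9/5 + (⅗)*8)) = (5 + x)*(x + (9/5 + 24/5)) = (5 + x)*(x + 33/5) = (5 + x)*(33/5 + x))
B = -12149/5 (B = (33 + (-3)² + (58/5)*(-3)) - 2437 = (33 + 9 - 174/5) - 2437 = 36/5 - 2437 = -12149/5 ≈ -2429.8)
O(U(3)) - B = 2 - 1*(-12149/5) = 2 + 12149/5 = 12159/5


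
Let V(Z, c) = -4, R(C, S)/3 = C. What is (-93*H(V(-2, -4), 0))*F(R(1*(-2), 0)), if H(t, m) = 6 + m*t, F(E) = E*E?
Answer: -20088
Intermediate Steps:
R(C, S) = 3*C
F(E) = E**2
(-93*H(V(-2, -4), 0))*F(R(1*(-2), 0)) = (-93*(6 + 0*(-4)))*(3*(1*(-2)))**2 = (-93*(6 + 0))*(3*(-2))**2 = -93*6*(-6)**2 = -558*36 = -20088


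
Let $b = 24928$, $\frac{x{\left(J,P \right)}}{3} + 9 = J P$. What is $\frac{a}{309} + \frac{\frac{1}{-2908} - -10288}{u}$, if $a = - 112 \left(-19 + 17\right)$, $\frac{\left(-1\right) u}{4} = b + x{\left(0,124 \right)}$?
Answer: $\frac{55636740341}{89501365488} \approx 0.62163$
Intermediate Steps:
$x{\left(J,P \right)} = -27 + 3 J P$
$u = -99604$ ($u = - 4 \left(24928 - \left(27 + 0 \cdot 124\right)\right) = - 4 \left(24928 + \left(-27 + 0\right)\right) = - 4 \left(24928 - 27\right) = \left(-4\right) 24901 = -99604$)
$a = 224$ ($a = \left(-112\right) \left(-2\right) = 224$)
$\frac{a}{309} + \frac{\frac{1}{-2908} - -10288}{u} = \frac{224}{309} + \frac{\frac{1}{-2908} - -10288}{-99604} = 224 \cdot \frac{1}{309} + \left(- \frac{1}{2908} + 10288\right) \left(- \frac{1}{99604}\right) = \frac{224}{309} + \frac{29917503}{2908} \left(- \frac{1}{99604}\right) = \frac{224}{309} - \frac{29917503}{289648432} = \frac{55636740341}{89501365488}$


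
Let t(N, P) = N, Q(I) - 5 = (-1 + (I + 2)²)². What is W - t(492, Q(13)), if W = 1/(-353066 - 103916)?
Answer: -224835145/456982 ≈ -492.00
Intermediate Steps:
Q(I) = 5 + (-1 + (2 + I)²)² (Q(I) = 5 + (-1 + (I + 2)²)² = 5 + (-1 + (2 + I)²)²)
W = -1/456982 (W = 1/(-456982) = -1/456982 ≈ -2.1883e-6)
W - t(492, Q(13)) = -1/456982 - 1*492 = -1/456982 - 492 = -224835145/456982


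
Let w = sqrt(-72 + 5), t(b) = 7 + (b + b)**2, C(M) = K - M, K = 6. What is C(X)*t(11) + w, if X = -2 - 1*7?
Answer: 7365 + I*sqrt(67) ≈ 7365.0 + 8.1853*I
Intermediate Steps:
X = -9 (X = -2 - 7 = -9)
C(M) = 6 - M
t(b) = 7 + 4*b**2 (t(b) = 7 + (2*b)**2 = 7 + 4*b**2)
w = I*sqrt(67) (w = sqrt(-67) = I*sqrt(67) ≈ 8.1853*I)
C(X)*t(11) + w = (6 - 1*(-9))*(7 + 4*11**2) + I*sqrt(67) = (6 + 9)*(7 + 4*121) + I*sqrt(67) = 15*(7 + 484) + I*sqrt(67) = 15*491 + I*sqrt(67) = 7365 + I*sqrt(67)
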